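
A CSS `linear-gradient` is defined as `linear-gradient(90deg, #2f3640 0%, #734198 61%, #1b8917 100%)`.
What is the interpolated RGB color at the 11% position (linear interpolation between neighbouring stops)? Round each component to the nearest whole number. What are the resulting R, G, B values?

(59, 56, 80)

11% lies between the 0% and 61% stops, so the local fraction is t = (11 − 0)/(61 − 0) = 11/61 ≈ 0.1803.
#2f3640 → (47, 54, 64); #734198 → (115, 65, 152).
R = 47 + 0.1803 × (115 − 47) = 59.26 → 59
G = 54 + 0.1803 × (65 − 54) = 55.983 → 56
B = 64 + 0.1803 × (152 − 64) = 79.866 → 80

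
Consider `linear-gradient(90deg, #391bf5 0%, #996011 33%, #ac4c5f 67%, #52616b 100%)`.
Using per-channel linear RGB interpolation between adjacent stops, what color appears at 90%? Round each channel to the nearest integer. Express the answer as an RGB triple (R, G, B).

(109, 91, 103)

90% lies between the 67% and 100% stops, so the local fraction is t = (90 − 67)/(100 − 67) = 23/33 ≈ 0.697.
#ac4c5f → (172, 76, 95); #52616b → (82, 97, 107).
R = 172 + 0.697 × (82 − 172) = 109.27 → 109
G = 76 + 0.697 × (97 − 76) = 90.637 → 91
B = 95 + 0.697 × (107 − 95) = 103.364 → 103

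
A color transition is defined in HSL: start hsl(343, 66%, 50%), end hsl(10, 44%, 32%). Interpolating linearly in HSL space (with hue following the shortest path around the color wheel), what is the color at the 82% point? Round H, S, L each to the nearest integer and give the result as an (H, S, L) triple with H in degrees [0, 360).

(5, 48, 35)

Hue: 10 − 343 = -333°, but |-333| > 180 so the shorter arc goes the other way: Δh = -333 + 360 = 27°.
H = 343 + 0.82 × (27) = 365.14 → 365 → 365 mod 360 = 5°
S = 66 + 0.82 × (44 − 66) = 47.96 → 48%
L = 50 + 0.82 × (32 − 50) = 35.24 → 35%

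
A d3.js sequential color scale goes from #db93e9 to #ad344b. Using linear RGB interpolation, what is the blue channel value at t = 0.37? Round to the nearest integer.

B₁ = 233 (from #db93e9), B₂ = 75 (from #ad344b).
B = 233 + 0.37 × (75 − 233) = 174.54 → 175

175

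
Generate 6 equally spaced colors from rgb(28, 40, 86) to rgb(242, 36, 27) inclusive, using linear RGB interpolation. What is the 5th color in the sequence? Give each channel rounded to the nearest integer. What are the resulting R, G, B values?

(199, 37, 39)

With 6 swatches and endpoints inclusive, swatch 5 sits at t = (5 − 1)/(6 − 1) = 4/5 ≈ 0.8.
R = 28 + 0.8 × (242 − 28) = 199.2 → 199
G = 40 + 0.8 × (36 − 40) = 36.8 → 37
B = 86 + 0.8 × (27 − 86) = 38.8 → 39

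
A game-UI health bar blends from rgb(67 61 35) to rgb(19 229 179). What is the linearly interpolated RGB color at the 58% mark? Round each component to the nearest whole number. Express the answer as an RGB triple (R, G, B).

58% corresponds to t = 0.58.
R = 67 + 0.58 × (19 − 67) = 67 + 0.58 × -48 = 39.16 → 39
G = 61 + 0.58 × (229 − 61) = 61 + 0.58 × 168 = 158.44 → 158
B = 35 + 0.58 × (179 − 35) = 35 + 0.58 × 144 = 118.52 → 119

(39, 158, 119)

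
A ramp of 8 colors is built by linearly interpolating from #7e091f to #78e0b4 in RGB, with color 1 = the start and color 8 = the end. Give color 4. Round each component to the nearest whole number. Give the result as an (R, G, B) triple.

(123, 101, 95)

With 8 swatches and endpoints inclusive, swatch 4 sits at t = (4 − 1)/(8 − 1) = 3/7 ≈ 0.4286.
#7e091f → (126, 9, 31); #78e0b4 → (120, 224, 180).
R = 126 + 0.4286 × (120 − 126) = 123.428 → 123
G = 9 + 0.4286 × (224 − 9) = 101.149 → 101
B = 31 + 0.4286 × (180 − 31) = 94.861 → 95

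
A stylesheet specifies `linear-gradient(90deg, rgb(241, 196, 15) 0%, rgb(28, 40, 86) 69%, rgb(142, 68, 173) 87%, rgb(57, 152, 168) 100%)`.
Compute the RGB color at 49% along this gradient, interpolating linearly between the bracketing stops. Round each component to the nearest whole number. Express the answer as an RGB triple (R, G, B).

49% lies between the 0% and 69% stops, so the local fraction is t = (49 − 0)/(69 − 0) = 49/69 ≈ 0.7101.
R = 241 + 0.7101 × (28 − 241) = 89.749 → 90
G = 196 + 0.7101 × (40 − 196) = 85.224 → 85
B = 15 + 0.7101 × (86 − 15) = 65.417 → 65

(90, 85, 65)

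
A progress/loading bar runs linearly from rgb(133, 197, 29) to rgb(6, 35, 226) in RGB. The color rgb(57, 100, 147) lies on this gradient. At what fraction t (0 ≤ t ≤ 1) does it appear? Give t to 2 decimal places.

0.60

Invert the lerp on the B channel (largest span, 197): t = (147 − 29) / (226 − 29) = 118/197 = 0.59898.
Check on R: (57 − 133)/(6 − 133) = 0.5984 ✓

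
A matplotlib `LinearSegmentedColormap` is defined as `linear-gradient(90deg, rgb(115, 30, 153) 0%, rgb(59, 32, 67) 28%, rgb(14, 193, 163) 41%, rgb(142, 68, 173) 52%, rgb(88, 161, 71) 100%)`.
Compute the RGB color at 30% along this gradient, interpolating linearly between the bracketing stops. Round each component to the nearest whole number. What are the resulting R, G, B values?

(52, 57, 82)

30% lies between the 28% and 41% stops, so the local fraction is t = (30 − 28)/(41 − 28) = 2/13 ≈ 0.1538.
R = 59 + 0.1538 × (14 − 59) = 52.079 → 52
G = 32 + 0.1538 × (193 − 32) = 56.762 → 57
B = 67 + 0.1538 × (163 − 67) = 81.765 → 82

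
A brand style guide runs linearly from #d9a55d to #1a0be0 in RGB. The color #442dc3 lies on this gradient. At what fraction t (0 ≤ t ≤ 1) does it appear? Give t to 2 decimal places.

Invert the lerp on the R channel (largest span, 191): t = (68 − 217) / (26 − 217) = -149/-191 = 0.7801.
Check on G: (45 − 165)/(11 − 165) = 0.7792 ✓

0.78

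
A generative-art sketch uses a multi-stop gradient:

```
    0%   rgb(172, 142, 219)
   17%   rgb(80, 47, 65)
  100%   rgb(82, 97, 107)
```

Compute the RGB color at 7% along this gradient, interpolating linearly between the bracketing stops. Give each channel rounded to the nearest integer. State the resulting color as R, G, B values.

7% lies between the 0% and 17% stops, so the local fraction is t = (7 − 0)/(17 − 0) = 7/17 ≈ 0.4118.
R = 172 + 0.4118 × (80 − 172) = 134.114 → 134
G = 142 + 0.4118 × (47 − 142) = 102.879 → 103
B = 219 + 0.4118 × (65 − 219) = 155.583 → 156

(134, 103, 156)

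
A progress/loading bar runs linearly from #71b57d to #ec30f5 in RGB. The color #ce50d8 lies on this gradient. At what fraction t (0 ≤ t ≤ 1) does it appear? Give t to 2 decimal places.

Invert the lerp on the G channel (largest span, 133): t = (80 − 181) / (48 − 181) = -101/-133 = 0.7594.
Check on R: (206 − 113)/(236 − 113) = 0.7561 ✓

0.76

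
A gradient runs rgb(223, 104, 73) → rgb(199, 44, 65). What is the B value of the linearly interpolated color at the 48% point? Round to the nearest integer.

69

B = 73 + 0.48 × (65 − 73) = 69.16 → 69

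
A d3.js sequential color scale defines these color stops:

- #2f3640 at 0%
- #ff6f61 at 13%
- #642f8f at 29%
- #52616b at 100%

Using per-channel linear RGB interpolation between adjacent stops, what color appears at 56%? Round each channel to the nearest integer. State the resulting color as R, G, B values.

(93, 66, 129)

56% lies between the 29% and 100% stops, so the local fraction is t = (56 − 29)/(100 − 29) = 27/71 ≈ 0.3803.
#642f8f → (100, 47, 143); #52616b → (82, 97, 107).
R = 100 + 0.3803 × (82 − 100) = 93.155 → 93
G = 47 + 0.3803 × (97 − 47) = 66.015 → 66
B = 143 + 0.3803 × (107 − 143) = 129.309 → 129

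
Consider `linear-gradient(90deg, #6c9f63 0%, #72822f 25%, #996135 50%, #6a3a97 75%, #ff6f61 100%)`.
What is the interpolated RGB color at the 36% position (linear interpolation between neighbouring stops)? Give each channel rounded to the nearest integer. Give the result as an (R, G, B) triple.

36% lies between the 25% and 50% stops, so the local fraction is t = (36 − 25)/(50 − 25) = 11/25 ≈ 0.44.
#72822f → (114, 130, 47); #996135 → (153, 97, 53).
R = 114 + 0.44 × (153 − 114) = 131.16 → 131
G = 130 + 0.44 × (97 − 130) = 115.48 → 115
B = 47 + 0.44 × (53 − 47) = 49.64 → 50

(131, 115, 50)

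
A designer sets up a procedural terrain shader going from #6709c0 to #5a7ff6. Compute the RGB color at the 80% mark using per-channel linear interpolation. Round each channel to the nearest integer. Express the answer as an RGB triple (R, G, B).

#6709c0 → (103, 9, 192); #5a7ff6 → (90, 127, 246).
80% corresponds to t = 0.8.
R = 103 + 0.8 × (90 − 103) = 103 + 0.8 × -13 = 92.6 → 93
G = 9 + 0.8 × (127 − 9) = 9 + 0.8 × 118 = 103.4 → 103
B = 192 + 0.8 × (246 − 192) = 192 + 0.8 × 54 = 235.2 → 235

(93, 103, 235)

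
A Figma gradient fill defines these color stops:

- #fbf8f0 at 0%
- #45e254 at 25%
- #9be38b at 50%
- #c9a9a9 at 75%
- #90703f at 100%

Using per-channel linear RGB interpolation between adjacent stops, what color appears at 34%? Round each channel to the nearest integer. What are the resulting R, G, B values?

34% lies between the 25% and 50% stops, so the local fraction is t = (34 − 25)/(50 − 25) = 9/25 ≈ 0.36.
#45e254 → (69, 226, 84); #9be38b → (155, 227, 139).
R = 69 + 0.36 × (155 − 69) = 99.96 → 100
G = 226 + 0.36 × (227 − 226) = 226.36 → 226
B = 84 + 0.36 × (139 − 84) = 103.8 → 104

(100, 226, 104)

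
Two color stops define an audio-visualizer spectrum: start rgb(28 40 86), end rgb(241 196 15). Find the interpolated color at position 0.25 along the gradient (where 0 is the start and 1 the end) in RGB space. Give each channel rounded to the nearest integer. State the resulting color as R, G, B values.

R = 28 + 0.25 × (241 − 28) = 28 + 0.25 × 213 = 81.25 → 81
G = 40 + 0.25 × (196 − 40) = 40 + 0.25 × 156 = 79 → 79
B = 86 + 0.25 × (15 − 86) = 86 + 0.25 × -71 = 68.25 → 68

(81, 79, 68)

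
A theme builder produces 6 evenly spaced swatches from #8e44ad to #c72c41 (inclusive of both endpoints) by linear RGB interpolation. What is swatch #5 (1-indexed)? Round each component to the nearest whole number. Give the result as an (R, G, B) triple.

(188, 49, 87)

With 6 swatches and endpoints inclusive, swatch 5 sits at t = (5 − 1)/(6 − 1) = 4/5 ≈ 0.8.
#8e44ad → (142, 68, 173); #c72c41 → (199, 44, 65).
R = 142 + 0.8 × (199 − 142) = 187.6 → 188
G = 68 + 0.8 × (44 − 68) = 48.8 → 49
B = 173 + 0.8 × (65 − 173) = 86.6 → 87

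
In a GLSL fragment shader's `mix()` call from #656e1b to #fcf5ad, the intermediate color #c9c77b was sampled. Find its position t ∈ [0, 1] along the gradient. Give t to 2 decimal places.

Invert the lerp on the R channel (largest span, 151): t = (201 − 101) / (252 − 101) = 100/151 = 0.66225.
Check on G: (199 − 110)/(245 − 110) = 0.6593 ✓

0.66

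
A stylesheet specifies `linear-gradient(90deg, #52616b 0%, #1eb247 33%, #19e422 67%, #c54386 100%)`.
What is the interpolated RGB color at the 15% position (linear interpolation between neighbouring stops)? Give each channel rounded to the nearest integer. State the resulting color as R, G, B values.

(58, 134, 91)

15% lies between the 0% and 33% stops, so the local fraction is t = (15 − 0)/(33 − 0) = 15/33 ≈ 0.4545.
#52616b → (82, 97, 107); #1eb247 → (30, 178, 71).
R = 82 + 0.4545 × (30 − 82) = 58.366 → 58
G = 97 + 0.4545 × (178 − 97) = 133.815 → 134
B = 107 + 0.4545 × (71 − 107) = 90.638 → 91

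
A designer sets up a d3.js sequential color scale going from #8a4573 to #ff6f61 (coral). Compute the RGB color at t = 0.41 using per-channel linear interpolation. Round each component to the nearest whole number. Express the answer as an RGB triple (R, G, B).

#8a4573 → (138, 69, 115); #ff6f61 → (255, 111, 97).
R = 138 + 0.41 × (255 − 138) = 138 + 0.41 × 117 = 185.97 → 186
G = 69 + 0.41 × (111 − 69) = 69 + 0.41 × 42 = 86.22 → 86
B = 115 + 0.41 × (97 − 115) = 115 + 0.41 × -18 = 107.62 → 108
So the blended color is (186, 86, 108), about #ba566c.

(186, 86, 108)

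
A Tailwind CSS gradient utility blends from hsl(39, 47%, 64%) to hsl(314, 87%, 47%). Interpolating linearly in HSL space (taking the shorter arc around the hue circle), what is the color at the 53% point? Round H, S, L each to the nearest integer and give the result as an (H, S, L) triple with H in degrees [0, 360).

(354, 68, 55)

Hue: 314 − 39 = 275°, but |275| > 180 so the shorter arc goes the other way: Δh = 275 − 360 = -85°.
H = 39 + 0.53 × (-85) = -6.05 → -6 → -6 mod 360 = 354°
S = 47 + 0.53 × (87 − 47) = 68.2 → 68%
L = 64 + 0.53 × (47 − 64) = 54.99 → 55%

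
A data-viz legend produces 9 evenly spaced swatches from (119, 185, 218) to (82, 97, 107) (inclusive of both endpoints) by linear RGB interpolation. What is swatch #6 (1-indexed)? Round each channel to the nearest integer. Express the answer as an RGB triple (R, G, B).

(96, 130, 149)

With 9 swatches and endpoints inclusive, swatch 6 sits at t = (6 − 1)/(9 − 1) = 5/8 ≈ 0.625.
R = 119 + 0.625 × (82 − 119) = 95.875 → 96
G = 185 + 0.625 × (97 − 185) = 130 → 130
B = 218 + 0.625 × (107 − 218) = 148.625 → 149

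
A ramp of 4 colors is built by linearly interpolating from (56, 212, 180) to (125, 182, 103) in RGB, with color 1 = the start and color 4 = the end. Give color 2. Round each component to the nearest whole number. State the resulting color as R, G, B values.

With 4 swatches and endpoints inclusive, swatch 2 sits at t = (2 − 1)/(4 − 1) = 1/3 ≈ 0.3333.
R = 56 + 0.3333 × (125 − 56) = 78.998 → 79
G = 212 + 0.3333 × (182 − 212) = 202.001 → 202
B = 180 + 0.3333 × (103 − 180) = 154.336 → 154

(79, 202, 154)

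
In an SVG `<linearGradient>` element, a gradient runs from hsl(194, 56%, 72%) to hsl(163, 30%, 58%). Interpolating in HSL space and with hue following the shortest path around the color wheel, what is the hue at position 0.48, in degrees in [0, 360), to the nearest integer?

Hue arc: Δh = 163 − 194 = -31° (|Δh| ≤ 180, already the shorter path).
H = 194 + 0.48 × (-31) = 179.12 → 179°

179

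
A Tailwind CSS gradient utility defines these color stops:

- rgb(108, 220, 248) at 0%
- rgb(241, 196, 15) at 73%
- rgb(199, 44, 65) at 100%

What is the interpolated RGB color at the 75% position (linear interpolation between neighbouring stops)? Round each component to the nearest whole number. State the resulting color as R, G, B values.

(238, 185, 19)

75% lies between the 73% and 100% stops, so the local fraction is t = (75 − 73)/(100 − 73) = 2/27 ≈ 0.0741.
R = 241 + 0.0741 × (199 − 241) = 237.888 → 238
G = 196 + 0.0741 × (44 − 196) = 184.737 → 185
B = 15 + 0.0741 × (65 − 15) = 18.705 → 19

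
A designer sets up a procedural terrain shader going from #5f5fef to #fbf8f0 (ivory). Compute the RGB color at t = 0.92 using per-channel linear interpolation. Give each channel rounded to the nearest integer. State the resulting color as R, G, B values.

#5f5fef → (95, 95, 239); #fbf8f0 → (251, 248, 240).
R = 95 + 0.92 × (251 − 95) = 95 + 0.92 × 156 = 238.52 → 239
G = 95 + 0.92 × (248 − 95) = 95 + 0.92 × 153 = 235.76 → 236
B = 239 + 0.92 × (240 − 239) = 239 + 0.92 × 1 = 239.92 → 240
So the blended color is (239, 236, 240), about #efecf0.

(239, 236, 240)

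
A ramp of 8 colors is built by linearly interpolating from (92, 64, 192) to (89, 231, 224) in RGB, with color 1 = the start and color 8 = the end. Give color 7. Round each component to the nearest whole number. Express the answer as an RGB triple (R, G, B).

(89, 207, 219)

With 8 swatches and endpoints inclusive, swatch 7 sits at t = (7 − 1)/(8 − 1) = 6/7 ≈ 0.8571.
R = 92 + 0.8571 × (89 − 92) = 89.429 → 89
G = 64 + 0.8571 × (231 − 64) = 207.136 → 207
B = 192 + 0.8571 × (224 − 192) = 219.427 → 219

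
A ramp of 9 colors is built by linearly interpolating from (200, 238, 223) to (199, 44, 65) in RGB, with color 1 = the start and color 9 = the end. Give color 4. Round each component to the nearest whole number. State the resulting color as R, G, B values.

(200, 165, 164)

With 9 swatches and endpoints inclusive, swatch 4 sits at t = (4 − 1)/(9 − 1) = 3/8 ≈ 0.375.
R = 200 + 0.375 × (199 − 200) = 199.625 → 200
G = 238 + 0.375 × (44 − 238) = 165.25 → 165
B = 223 + 0.375 × (65 − 223) = 163.75 → 164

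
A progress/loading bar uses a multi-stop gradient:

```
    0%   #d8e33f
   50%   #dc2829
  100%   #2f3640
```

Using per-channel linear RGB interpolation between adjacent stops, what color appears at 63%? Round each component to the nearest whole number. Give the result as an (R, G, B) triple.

63% lies between the 50% and 100% stops, so the local fraction is t = (63 − 50)/(100 − 50) = 13/50 ≈ 0.26.
#dc2829 → (220, 40, 41); #2f3640 → (47, 54, 64).
R = 220 + 0.26 × (47 − 220) = 175.02 → 175
G = 40 + 0.26 × (54 − 40) = 43.64 → 44
B = 41 + 0.26 × (64 − 41) = 46.98 → 47

(175, 44, 47)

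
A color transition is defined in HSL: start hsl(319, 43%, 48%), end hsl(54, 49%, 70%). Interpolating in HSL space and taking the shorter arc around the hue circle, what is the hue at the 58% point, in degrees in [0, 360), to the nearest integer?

14

Hue: 54 − 319 = -265°, but |-265| > 180 so the shorter arc goes the other way: Δh = -265 + 360 = 95°.
H = 319 + 0.58 × (95) = 374.1 → 374 → 374 mod 360 = 14°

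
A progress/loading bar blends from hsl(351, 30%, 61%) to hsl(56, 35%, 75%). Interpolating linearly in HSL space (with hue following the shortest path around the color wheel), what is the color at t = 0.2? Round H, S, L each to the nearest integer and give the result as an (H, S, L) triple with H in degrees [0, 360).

Hue: 56 − 351 = -295°, but |-295| > 180 so the shorter arc goes the other way: Δh = -295 + 360 = 65°.
H = 351 + 0.2 × (65) = 364 → 364 → 364 mod 360 = 4°
S = 30 + 0.2 × (35 − 30) = 31 → 31%
L = 61 + 0.2 × (75 − 61) = 63.8 → 64%

(4, 31, 64)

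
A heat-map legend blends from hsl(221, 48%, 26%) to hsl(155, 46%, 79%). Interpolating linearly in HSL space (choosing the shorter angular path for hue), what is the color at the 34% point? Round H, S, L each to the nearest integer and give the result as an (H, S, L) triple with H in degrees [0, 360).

(199, 47, 44)

Hue arc: Δh = 155 − 221 = -66° (|Δh| ≤ 180, already the shorter path).
H = 221 + 0.34 × (-66) = 198.56 → 199°
S = 48 + 0.34 × (46 − 48) = 47.32 → 47%
L = 26 + 0.34 × (79 − 26) = 44.02 → 44%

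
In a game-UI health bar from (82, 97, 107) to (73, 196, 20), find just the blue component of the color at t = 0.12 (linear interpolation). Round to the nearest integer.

97

B = 107 + 0.12 × (20 − 107) = 96.56 → 97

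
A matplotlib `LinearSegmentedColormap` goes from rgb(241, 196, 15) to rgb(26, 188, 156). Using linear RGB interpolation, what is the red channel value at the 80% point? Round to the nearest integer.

69

R = 241 + 0.8 × (26 − 241) = 69 → 69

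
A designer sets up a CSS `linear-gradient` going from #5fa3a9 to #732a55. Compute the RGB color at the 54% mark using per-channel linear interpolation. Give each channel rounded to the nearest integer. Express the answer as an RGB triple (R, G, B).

(106, 98, 124)

#5fa3a9 → (95, 163, 169); #732a55 → (115, 42, 85).
54% corresponds to t = 0.54.
R = 95 + 0.54 × (115 − 95) = 95 + 0.54 × 20 = 105.8 → 106
G = 163 + 0.54 × (42 − 163) = 163 + 0.54 × -121 = 97.66 → 98
B = 169 + 0.54 × (85 − 169) = 169 + 0.54 × -84 = 123.64 → 124
So the blended color is (106, 98, 124), about #6a627c.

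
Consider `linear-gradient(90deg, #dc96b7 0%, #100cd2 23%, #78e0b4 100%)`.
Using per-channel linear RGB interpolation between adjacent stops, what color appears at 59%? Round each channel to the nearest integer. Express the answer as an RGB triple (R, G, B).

59% lies between the 23% and 100% stops, so the local fraction is t = (59 − 23)/(100 − 23) = 36/77 ≈ 0.4675.
#100cd2 → (16, 12, 210); #78e0b4 → (120, 224, 180).
R = 16 + 0.4675 × (120 − 16) = 64.62 → 65
G = 12 + 0.4675 × (224 − 12) = 111.11 → 111
B = 210 + 0.4675 × (180 − 210) = 195.975 → 196

(65, 111, 196)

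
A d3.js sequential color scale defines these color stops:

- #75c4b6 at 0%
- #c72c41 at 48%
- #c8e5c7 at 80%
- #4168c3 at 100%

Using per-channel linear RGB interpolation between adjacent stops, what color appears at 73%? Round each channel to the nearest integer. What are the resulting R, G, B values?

(200, 189, 170)

73% lies between the 48% and 80% stops, so the local fraction is t = (73 − 48)/(80 − 48) = 25/32 ≈ 0.7812.
#c72c41 → (199, 44, 65); #c8e5c7 → (200, 229, 199).
R = 199 + 0.7812 × (200 − 199) = 199.781 → 200
G = 44 + 0.7812 × (229 − 44) = 188.522 → 189
B = 65 + 0.7812 × (199 − 65) = 169.681 → 170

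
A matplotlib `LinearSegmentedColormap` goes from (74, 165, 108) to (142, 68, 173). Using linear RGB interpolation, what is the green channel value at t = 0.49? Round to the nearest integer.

117

G = 165 + 0.49 × (68 − 165) = 117.47 → 117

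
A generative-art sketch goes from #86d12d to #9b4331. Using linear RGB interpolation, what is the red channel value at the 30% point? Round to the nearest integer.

140

R₁ = 134 (from #86d12d), R₂ = 155 (from #9b4331).
R = 134 + 0.3 × (155 − 134) = 140.3 → 140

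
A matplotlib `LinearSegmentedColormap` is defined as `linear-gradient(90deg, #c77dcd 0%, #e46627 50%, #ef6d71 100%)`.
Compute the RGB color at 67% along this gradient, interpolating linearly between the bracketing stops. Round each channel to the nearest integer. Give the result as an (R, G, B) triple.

(232, 104, 64)

67% lies between the 50% and 100% stops, so the local fraction is t = (67 − 50)/(100 − 50) = 17/50 ≈ 0.34.
#e46627 → (228, 102, 39); #ef6d71 → (239, 109, 113).
R = 228 + 0.34 × (239 − 228) = 231.74 → 232
G = 102 + 0.34 × (109 − 102) = 104.38 → 104
B = 39 + 0.34 × (113 − 39) = 64.16 → 64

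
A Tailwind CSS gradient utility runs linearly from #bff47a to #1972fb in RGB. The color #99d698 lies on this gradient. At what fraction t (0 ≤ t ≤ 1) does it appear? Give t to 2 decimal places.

0.23

Invert the lerp on the R channel (largest span, 166): t = (153 − 191) / (25 − 191) = -38/-166 = 0.22892.
Check on G: (214 − 244)/(114 − 244) = 0.2308 ✓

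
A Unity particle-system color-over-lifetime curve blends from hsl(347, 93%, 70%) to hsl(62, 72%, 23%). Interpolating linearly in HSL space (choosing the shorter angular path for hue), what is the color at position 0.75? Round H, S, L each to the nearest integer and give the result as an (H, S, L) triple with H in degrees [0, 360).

(43, 77, 35)

Hue: 62 − 347 = -285°, but |-285| > 180 so the shorter arc goes the other way: Δh = -285 + 360 = 75°.
H = 347 + 0.75 × (75) = 403.25 → 403 → 403 mod 360 = 43°
S = 93 + 0.75 × (72 − 93) = 77.25 → 77%
L = 70 + 0.75 × (23 − 70) = 34.75 → 35%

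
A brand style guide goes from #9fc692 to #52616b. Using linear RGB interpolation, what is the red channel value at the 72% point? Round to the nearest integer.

104

R₁ = 159 (from #9fc692), R₂ = 82 (from #52616b).
R = 159 + 0.72 × (82 − 159) = 103.56 → 104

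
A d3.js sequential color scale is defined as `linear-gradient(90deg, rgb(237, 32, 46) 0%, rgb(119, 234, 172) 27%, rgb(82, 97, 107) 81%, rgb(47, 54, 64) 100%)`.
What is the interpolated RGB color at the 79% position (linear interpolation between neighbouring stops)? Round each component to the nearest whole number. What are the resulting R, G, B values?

(83, 102, 109)

79% lies between the 27% and 81% stops, so the local fraction is t = (79 − 27)/(81 − 27) = 52/54 ≈ 0.963.
R = 119 + 0.963 × (82 − 119) = 83.369 → 83
G = 234 + 0.963 × (97 − 234) = 102.069 → 102
B = 172 + 0.963 × (107 − 172) = 109.405 → 109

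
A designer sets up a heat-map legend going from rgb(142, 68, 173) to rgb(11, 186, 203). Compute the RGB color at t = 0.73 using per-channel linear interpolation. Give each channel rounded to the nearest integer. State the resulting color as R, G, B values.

R = 142 + 0.73 × (11 − 142) = 142 + 0.73 × -131 = 46.37 → 46
G = 68 + 0.73 × (186 − 68) = 68 + 0.73 × 118 = 154.14 → 154
B = 173 + 0.73 × (203 − 173) = 173 + 0.73 × 30 = 194.9 → 195

(46, 154, 195)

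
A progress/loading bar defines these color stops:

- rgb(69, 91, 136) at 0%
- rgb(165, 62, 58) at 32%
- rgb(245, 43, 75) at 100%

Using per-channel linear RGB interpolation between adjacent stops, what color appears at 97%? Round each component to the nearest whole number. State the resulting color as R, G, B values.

(241, 44, 74)

97% lies between the 32% and 100% stops, so the local fraction is t = (97 − 32)/(100 − 32) = 65/68 ≈ 0.9559.
R = 165 + 0.9559 × (245 − 165) = 241.472 → 241
G = 62 + 0.9559 × (43 − 62) = 43.838 → 44
B = 58 + 0.9559 × (75 − 58) = 74.25 → 74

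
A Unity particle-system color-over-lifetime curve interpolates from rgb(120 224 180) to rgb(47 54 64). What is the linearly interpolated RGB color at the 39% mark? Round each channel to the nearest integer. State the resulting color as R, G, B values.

(92, 158, 135)

39% corresponds to t = 0.39.
R = 120 + 0.39 × (47 − 120) = 120 + 0.39 × -73 = 91.53 → 92
G = 224 + 0.39 × (54 − 224) = 224 + 0.39 × -170 = 157.7 → 158
B = 180 + 0.39 × (64 − 180) = 180 + 0.39 × -116 = 134.76 → 135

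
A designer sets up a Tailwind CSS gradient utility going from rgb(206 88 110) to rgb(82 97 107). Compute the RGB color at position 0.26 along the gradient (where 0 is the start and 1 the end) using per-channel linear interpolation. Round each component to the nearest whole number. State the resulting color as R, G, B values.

R = 206 + 0.26 × (82 − 206) = 206 + 0.26 × -124 = 173.76 → 174
G = 88 + 0.26 × (97 − 88) = 88 + 0.26 × 9 = 90.34 → 90
B = 110 + 0.26 × (107 − 110) = 110 + 0.26 × -3 = 109.22 → 109
So the blended color is (174, 90, 109), about #ae5a6d.

(174, 90, 109)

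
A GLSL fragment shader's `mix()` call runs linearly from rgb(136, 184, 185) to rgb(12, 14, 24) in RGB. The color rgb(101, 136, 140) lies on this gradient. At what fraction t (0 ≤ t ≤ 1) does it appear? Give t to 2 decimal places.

0.28

Invert the lerp on the G channel (largest span, 170): t = (136 − 184) / (14 − 184) = -48/-170 = 0.28235.
Check on R: (101 − 136)/(12 − 136) = 0.2823 ✓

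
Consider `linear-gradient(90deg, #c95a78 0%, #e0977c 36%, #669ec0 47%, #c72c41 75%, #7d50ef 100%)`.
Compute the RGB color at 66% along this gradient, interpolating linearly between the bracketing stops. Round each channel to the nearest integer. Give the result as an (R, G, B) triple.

(168, 81, 106)

66% lies between the 47% and 75% stops, so the local fraction is t = (66 − 47)/(75 − 47) = 19/28 ≈ 0.6786.
#669ec0 → (102, 158, 192); #c72c41 → (199, 44, 65).
R = 102 + 0.6786 × (199 − 102) = 167.824 → 168
G = 158 + 0.6786 × (44 − 158) = 80.64 → 81
B = 192 + 0.6786 × (65 − 192) = 105.818 → 106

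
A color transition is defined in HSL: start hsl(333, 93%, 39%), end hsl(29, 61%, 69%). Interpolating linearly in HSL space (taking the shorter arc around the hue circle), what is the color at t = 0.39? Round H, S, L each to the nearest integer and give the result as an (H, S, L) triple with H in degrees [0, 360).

(355, 81, 51)

Hue: 29 − 333 = -304°, but |-304| > 180 so the shorter arc goes the other way: Δh = -304 + 360 = 56°.
H = 333 + 0.39 × (56) = 354.84 → 355°
S = 93 + 0.39 × (61 − 93) = 80.52 → 81%
L = 39 + 0.39 × (69 − 39) = 50.7 → 51%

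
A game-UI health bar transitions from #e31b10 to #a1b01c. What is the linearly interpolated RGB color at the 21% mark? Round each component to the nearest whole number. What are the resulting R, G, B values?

(213, 58, 19)

#e31b10 → (227, 27, 16); #a1b01c → (161, 176, 28).
21% corresponds to t = 0.21.
R = 227 + 0.21 × (161 − 227) = 227 + 0.21 × -66 = 213.14 → 213
G = 27 + 0.21 × (176 − 27) = 27 + 0.21 × 149 = 58.29 → 58
B = 16 + 0.21 × (28 − 16) = 16 + 0.21 × 12 = 18.52 → 19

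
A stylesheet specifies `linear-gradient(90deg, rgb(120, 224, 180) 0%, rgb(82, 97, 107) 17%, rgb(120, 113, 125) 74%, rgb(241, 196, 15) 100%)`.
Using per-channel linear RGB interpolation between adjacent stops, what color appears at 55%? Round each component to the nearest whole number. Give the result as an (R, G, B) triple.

(107, 108, 119)

55% lies between the 17% and 74% stops, so the local fraction is t = (55 − 17)/(74 − 17) = 38/57 ≈ 0.6667.
R = 82 + 0.6667 × (120 − 82) = 107.335 → 107
G = 97 + 0.6667 × (113 − 97) = 107.667 → 108
B = 107 + 0.6667 × (125 − 107) = 119.001 → 119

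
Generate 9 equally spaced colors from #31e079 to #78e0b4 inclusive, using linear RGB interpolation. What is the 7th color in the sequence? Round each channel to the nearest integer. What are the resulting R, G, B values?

(102, 224, 165)

With 9 swatches and endpoints inclusive, swatch 7 sits at t = (7 − 1)/(9 − 1) = 6/8 ≈ 0.75.
#31e079 → (49, 224, 121); #78e0b4 → (120, 224, 180).
R = 49 + 0.75 × (120 − 49) = 102.25 → 102
G = 224 + 0.75 × (224 − 224) = 224 → 224
B = 121 + 0.75 × (180 − 121) = 165.25 → 165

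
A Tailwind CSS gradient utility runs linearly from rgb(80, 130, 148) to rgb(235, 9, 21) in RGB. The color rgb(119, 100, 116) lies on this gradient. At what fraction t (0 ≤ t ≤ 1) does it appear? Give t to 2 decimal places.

Invert the lerp on the R channel (largest span, 155): t = (119 − 80) / (235 − 80) = 39/155 = 0.25161.
Check on G: (100 − 130)/(9 − 130) = 0.2479 ✓

0.25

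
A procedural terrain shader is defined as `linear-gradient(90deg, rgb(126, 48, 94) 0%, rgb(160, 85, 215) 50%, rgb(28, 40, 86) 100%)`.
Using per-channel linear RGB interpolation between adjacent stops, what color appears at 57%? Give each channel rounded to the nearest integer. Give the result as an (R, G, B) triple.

57% lies between the 50% and 100% stops, so the local fraction is t = (57 − 50)/(100 − 50) = 7/50 ≈ 0.14.
R = 160 + 0.14 × (28 − 160) = 141.52 → 142
G = 85 + 0.14 × (40 − 85) = 78.7 → 79
B = 215 + 0.14 × (86 − 215) = 196.94 → 197

(142, 79, 197)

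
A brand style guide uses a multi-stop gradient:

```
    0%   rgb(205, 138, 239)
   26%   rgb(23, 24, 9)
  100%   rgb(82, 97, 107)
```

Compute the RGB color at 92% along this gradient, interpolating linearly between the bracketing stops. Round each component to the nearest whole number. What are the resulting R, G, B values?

92% lies between the 26% and 100% stops, so the local fraction is t = (92 − 26)/(100 − 26) = 66/74 ≈ 0.8919.
R = 23 + 0.8919 × (82 − 23) = 75.622 → 76
G = 24 + 0.8919 × (97 − 24) = 89.109 → 89
B = 9 + 0.8919 × (107 − 9) = 96.406 → 96

(76, 89, 96)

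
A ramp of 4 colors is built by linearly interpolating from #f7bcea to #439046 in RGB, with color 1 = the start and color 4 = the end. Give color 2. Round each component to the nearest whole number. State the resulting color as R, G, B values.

(187, 173, 179)

With 4 swatches and endpoints inclusive, swatch 2 sits at t = (2 − 1)/(4 − 1) = 1/3 ≈ 0.3333.
#f7bcea → (247, 188, 234); #439046 → (67, 144, 70).
R = 247 + 0.3333 × (67 − 247) = 187.006 → 187
G = 188 + 0.3333 × (144 − 188) = 173.335 → 173
B = 234 + 0.3333 × (70 − 234) = 179.339 → 179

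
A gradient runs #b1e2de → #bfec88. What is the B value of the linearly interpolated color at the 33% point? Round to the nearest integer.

B₁ = 222 (from #b1e2de), B₂ = 136 (from #bfec88).
B = 222 + 0.33 × (136 − 222) = 193.62 → 194

194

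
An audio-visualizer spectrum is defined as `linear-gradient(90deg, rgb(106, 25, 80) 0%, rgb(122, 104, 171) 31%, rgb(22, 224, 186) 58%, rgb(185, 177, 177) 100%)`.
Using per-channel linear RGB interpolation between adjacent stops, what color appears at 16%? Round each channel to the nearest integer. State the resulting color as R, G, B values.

(114, 66, 127)

16% lies between the 0% and 31% stops, so the local fraction is t = (16 − 0)/(31 − 0) = 16/31 ≈ 0.5161.
R = 106 + 0.5161 × (122 − 106) = 114.258 → 114
G = 25 + 0.5161 × (104 − 25) = 65.772 → 66
B = 80 + 0.5161 × (171 − 80) = 126.965 → 127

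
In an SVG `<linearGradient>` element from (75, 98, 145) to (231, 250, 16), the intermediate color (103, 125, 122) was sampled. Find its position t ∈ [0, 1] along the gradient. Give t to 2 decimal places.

Invert the lerp on the R channel (largest span, 156): t = (103 − 75) / (231 − 75) = 28/156 = 0.17949.
Check on G: (125 − 98)/(250 − 98) = 0.1776 ✓

0.18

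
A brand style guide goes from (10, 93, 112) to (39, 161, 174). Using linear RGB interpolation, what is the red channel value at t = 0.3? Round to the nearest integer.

R = 10 + 0.3 × (39 − 10) = 18.7 → 19

19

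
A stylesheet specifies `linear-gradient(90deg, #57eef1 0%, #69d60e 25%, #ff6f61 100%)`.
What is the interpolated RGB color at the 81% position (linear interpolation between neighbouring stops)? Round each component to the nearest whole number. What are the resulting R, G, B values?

81% lies between the 25% and 100% stops, so the local fraction is t = (81 − 25)/(100 − 25) = 56/75 ≈ 0.7467.
#69d60e → (105, 214, 14); #ff6f61 → (255, 111, 97).
R = 105 + 0.7467 × (255 − 105) = 217.005 → 217
G = 214 + 0.7467 × (111 − 214) = 137.09 → 137
B = 14 + 0.7467 × (97 − 14) = 75.976 → 76

(217, 137, 76)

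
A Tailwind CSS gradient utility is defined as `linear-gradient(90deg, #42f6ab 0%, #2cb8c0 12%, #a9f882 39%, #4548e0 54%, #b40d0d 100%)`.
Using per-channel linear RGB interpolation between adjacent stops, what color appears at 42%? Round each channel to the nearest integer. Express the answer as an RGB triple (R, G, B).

(149, 213, 149)

42% lies between the 39% and 54% stops, so the local fraction is t = (42 − 39)/(54 − 39) = 3/15 ≈ 0.2.
#a9f882 → (169, 248, 130); #4548e0 → (69, 72, 224).
R = 169 + 0.2 × (69 − 169) = 149 → 149
G = 248 + 0.2 × (72 − 248) = 212.8 → 213
B = 130 + 0.2 × (224 − 130) = 148.8 → 149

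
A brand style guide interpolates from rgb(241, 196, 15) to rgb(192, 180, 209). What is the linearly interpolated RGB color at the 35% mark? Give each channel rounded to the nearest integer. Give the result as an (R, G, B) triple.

35% corresponds to t = 0.35.
R = 241 + 0.35 × (192 − 241) = 241 + 0.35 × -49 = 223.85 → 224
G = 196 + 0.35 × (180 − 196) = 196 + 0.35 × -16 = 190.4 → 190
B = 15 + 0.35 × (209 − 15) = 15 + 0.35 × 194 = 82.9 → 83

(224, 190, 83)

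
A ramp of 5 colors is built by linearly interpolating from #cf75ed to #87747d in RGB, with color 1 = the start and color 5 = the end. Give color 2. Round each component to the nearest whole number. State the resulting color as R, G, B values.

With 5 swatches and endpoints inclusive, swatch 2 sits at t = (2 − 1)/(5 − 1) = 1/4 ≈ 0.25.
#cf75ed → (207, 117, 237); #87747d → (135, 116, 125).
R = 207 + 0.25 × (135 − 207) = 189 → 189
G = 117 + 0.25 × (116 − 117) = 116.75 → 117
B = 237 + 0.25 × (125 − 237) = 209 → 209

(189, 117, 209)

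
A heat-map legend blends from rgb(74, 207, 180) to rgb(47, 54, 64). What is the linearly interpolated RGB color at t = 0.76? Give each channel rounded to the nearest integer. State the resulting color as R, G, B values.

(53, 91, 92)

R = 74 + 0.76 × (47 − 74) = 74 + 0.76 × -27 = 53.48 → 53
G = 207 + 0.76 × (54 − 207) = 207 + 0.76 × -153 = 90.72 → 91
B = 180 + 0.76 × (64 − 180) = 180 + 0.76 × -116 = 91.84 → 92
So the blended color is (53, 91, 92), about #355b5c.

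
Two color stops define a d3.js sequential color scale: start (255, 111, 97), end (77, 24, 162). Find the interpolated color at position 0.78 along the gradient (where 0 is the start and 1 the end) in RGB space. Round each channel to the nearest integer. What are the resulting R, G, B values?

R = 255 + 0.78 × (77 − 255) = 255 + 0.78 × -178 = 116.16 → 116
G = 111 + 0.78 × (24 − 111) = 111 + 0.78 × -87 = 43.14 → 43
B = 97 + 0.78 × (162 − 97) = 97 + 0.78 × 65 = 147.7 → 148

(116, 43, 148)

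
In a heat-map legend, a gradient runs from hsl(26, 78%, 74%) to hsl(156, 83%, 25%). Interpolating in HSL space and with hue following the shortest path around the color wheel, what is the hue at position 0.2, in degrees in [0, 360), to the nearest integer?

Hue arc: Δh = 156 − 26 = 130° (|Δh| ≤ 180, already the shorter path).
H = 26 + 0.2 × (130) = 52 → 52°

52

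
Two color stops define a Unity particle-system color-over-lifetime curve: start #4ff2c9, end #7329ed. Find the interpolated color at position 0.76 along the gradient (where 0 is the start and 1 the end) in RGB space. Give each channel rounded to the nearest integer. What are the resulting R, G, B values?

(106, 89, 228)

#4ff2c9 → (79, 242, 201); #7329ed → (115, 41, 237).
R = 79 + 0.76 × (115 − 79) = 79 + 0.76 × 36 = 106.36 → 106
G = 242 + 0.76 × (41 − 242) = 242 + 0.76 × -201 = 89.24 → 89
B = 201 + 0.76 × (237 − 201) = 201 + 0.76 × 36 = 228.36 → 228
So the blended color is (106, 89, 228), about #6a59e4.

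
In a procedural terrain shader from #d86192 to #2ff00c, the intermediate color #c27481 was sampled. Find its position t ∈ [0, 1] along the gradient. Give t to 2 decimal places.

Invert the lerp on the R channel (largest span, 169): t = (194 − 216) / (47 − 216) = -22/-169 = 0.13018.
Check on G: (116 − 97)/(240 − 97) = 0.1329 ✓

0.13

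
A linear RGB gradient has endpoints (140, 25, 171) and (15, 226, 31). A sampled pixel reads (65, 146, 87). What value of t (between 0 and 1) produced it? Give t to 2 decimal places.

0.60

Invert the lerp on the G channel (largest span, 201): t = (146 − 25) / (226 − 25) = 121/201 = 0.60199.
Check on R: (65 − 140)/(15 − 140) = 0.6 ✓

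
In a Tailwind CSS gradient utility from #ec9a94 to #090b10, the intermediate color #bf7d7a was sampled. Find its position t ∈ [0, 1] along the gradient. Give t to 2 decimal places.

0.20

Invert the lerp on the R channel (largest span, 227): t = (191 − 236) / (9 − 236) = -45/-227 = 0.19824.
Check on G: (125 − 154)/(11 − 154) = 0.2028 ✓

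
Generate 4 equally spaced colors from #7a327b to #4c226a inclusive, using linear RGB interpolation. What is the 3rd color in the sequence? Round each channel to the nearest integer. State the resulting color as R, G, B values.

(91, 39, 112)

With 4 swatches and endpoints inclusive, swatch 3 sits at t = (3 − 1)/(4 − 1) = 2/3 ≈ 0.6667.
#7a327b → (122, 50, 123); #4c226a → (76, 34, 106).
R = 122 + 0.6667 × (76 − 122) = 91.332 → 91
G = 50 + 0.6667 × (34 − 50) = 39.333 → 39
B = 123 + 0.6667 × (106 − 123) = 111.666 → 112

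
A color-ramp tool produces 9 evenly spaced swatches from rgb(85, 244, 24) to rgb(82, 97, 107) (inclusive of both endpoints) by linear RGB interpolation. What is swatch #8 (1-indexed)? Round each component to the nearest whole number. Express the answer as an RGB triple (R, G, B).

(82, 115, 97)

With 9 swatches and endpoints inclusive, swatch 8 sits at t = (8 − 1)/(9 − 1) = 7/8 ≈ 0.875.
R = 85 + 0.875 × (82 − 85) = 82.375 → 82
G = 244 + 0.875 × (97 − 244) = 115.375 → 115
B = 24 + 0.875 × (107 − 24) = 96.625 → 97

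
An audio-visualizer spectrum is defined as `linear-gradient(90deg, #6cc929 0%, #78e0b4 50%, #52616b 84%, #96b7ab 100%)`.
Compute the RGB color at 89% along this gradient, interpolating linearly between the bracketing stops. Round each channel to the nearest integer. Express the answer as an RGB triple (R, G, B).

89% lies between the 84% and 100% stops, so the local fraction is t = (89 − 84)/(100 − 84) = 5/16 ≈ 0.3125.
#52616b → (82, 97, 107); #96b7ab → (150, 183, 171).
R = 82 + 0.3125 × (150 − 82) = 103.25 → 103
G = 97 + 0.3125 × (183 − 97) = 123.875 → 124
B = 107 + 0.3125 × (171 − 107) = 127 → 127

(103, 124, 127)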